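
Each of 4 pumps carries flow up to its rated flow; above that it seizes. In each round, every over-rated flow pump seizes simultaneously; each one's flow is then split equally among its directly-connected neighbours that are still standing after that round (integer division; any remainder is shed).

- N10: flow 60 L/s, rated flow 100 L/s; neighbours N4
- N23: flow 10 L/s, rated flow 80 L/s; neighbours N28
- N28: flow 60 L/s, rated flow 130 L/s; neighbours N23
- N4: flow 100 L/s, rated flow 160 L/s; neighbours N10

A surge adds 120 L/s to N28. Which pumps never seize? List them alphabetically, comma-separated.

N10, N4

Round 1 — N28 at 180 > 130. N28 seizes.
  N28 sheds 180 L/s to N23: 180 each.
    N23: 10+180 = 190 > 80
Round 2 — N23 seizes.
  N23 sheds 190 L/s: no online neighbours, lost.
No further seizures.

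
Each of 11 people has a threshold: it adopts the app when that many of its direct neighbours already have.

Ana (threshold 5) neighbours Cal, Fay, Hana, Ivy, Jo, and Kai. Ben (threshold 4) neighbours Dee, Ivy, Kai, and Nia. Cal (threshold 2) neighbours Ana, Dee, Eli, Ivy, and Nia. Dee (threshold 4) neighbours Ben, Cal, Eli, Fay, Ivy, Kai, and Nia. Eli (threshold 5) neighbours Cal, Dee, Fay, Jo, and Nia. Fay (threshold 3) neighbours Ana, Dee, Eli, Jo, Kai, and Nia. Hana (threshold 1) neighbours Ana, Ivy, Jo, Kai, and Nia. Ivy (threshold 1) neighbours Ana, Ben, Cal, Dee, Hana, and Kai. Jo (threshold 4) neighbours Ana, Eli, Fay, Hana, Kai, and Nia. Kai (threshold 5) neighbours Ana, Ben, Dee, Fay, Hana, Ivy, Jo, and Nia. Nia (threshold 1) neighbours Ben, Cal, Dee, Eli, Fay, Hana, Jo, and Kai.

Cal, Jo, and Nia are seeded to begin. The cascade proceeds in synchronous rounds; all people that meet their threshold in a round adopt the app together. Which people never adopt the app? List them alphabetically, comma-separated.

Ana, Ben, Dee, Eli, Fay, Kai

Round 1 — Cal, Jo, Nia adopt the app (initial).
Round 2 — checking thresholds:
  Ana: 2 of 6 neighbours < 5, not yet.
  Ben: 1 of 4 neighbours < 4, not yet.
  Dee: 2 of 7 neighbours < 4, not yet.
  Eli: 3 of 5 neighbours < 5, not yet.
  Fay: 2 of 6 neighbours < 3, not yet.
  Hana: 2 of 5 neighbours ≥ 1, adopts the app.
  Ivy: 1 of 6 neighbours ≥ 1, adopts the app.
  Kai: 2 of 8 neighbours < 5, not yet.
Round 3 — no new adoptions; cascade stops.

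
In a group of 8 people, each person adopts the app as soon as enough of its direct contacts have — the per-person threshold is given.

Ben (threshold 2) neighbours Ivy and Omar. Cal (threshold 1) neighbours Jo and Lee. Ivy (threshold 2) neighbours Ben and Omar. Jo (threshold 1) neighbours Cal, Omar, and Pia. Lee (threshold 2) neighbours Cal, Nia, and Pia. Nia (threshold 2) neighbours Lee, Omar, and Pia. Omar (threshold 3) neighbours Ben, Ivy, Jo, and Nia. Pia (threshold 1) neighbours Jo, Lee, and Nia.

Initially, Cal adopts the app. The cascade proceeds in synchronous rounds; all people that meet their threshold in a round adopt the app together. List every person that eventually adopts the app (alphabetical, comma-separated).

Round 1 — Cal adopts the app (initial).
Round 2 — checking thresholds:
  Jo: 1 of 3 neighbours ≥ 1, adopts the app.
  Lee: 1 of 3 neighbours < 2, below threshold.
Round 3 — checking thresholds:
  Lee: 1 of 3 neighbours < 2, below threshold.
  Omar: 1 of 4 neighbours < 3, below threshold.
  Pia: 1 of 3 neighbours ≥ 1, adopts the app.
Round 4 — checking thresholds:
  Lee: 2 of 3 neighbours ≥ 2, adopts the app.
  Nia: 1 of 3 neighbours < 2, below threshold.
  Omar: 1 of 4 neighbours < 3, below threshold.
Round 5 — checking thresholds:
  Nia: 2 of 3 neighbours ≥ 2, adopts the app.
  Omar: 1 of 4 neighbours < 3, below threshold.
Round 6 — no new adoptions; cascade stops.

Cal, Jo, Lee, Nia, Pia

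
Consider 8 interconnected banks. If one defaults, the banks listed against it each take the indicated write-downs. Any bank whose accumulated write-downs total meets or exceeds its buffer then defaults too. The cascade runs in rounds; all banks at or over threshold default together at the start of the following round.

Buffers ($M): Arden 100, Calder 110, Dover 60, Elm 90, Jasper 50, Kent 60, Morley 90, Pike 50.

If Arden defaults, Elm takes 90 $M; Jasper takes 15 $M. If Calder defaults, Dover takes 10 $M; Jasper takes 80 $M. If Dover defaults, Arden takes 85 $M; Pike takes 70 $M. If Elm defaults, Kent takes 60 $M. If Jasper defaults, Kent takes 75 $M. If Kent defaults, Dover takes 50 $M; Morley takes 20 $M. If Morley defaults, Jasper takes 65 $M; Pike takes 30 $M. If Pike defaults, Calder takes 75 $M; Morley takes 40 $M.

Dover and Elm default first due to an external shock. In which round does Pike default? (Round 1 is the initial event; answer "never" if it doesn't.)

2

Round 1 — Dover, Elm default (initial).
  Arden: +85 → 85 < 100
  Kent: +60 → 60 ≥ 60
  Pike: +70 → 70 ≥ 50
Round 2 — Kent, Pike default.
  Calder: +75 → 75 < 110
  Morley: +20+40 → 60 < 90
No further defaults.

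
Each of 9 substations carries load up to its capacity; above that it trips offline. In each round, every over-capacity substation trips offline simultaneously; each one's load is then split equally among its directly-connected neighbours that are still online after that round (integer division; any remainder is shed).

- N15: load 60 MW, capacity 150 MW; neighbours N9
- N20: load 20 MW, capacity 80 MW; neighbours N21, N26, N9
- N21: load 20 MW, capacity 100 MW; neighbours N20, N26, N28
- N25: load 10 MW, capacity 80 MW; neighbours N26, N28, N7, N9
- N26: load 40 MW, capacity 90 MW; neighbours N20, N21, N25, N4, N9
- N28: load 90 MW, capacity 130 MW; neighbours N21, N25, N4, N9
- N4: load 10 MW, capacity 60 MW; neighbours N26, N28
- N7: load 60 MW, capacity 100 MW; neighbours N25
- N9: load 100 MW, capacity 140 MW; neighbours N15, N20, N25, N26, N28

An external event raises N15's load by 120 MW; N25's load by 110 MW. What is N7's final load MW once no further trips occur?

90

Round 1 — N15 at 180 > 150; N25 at 120 > 80. N15, N25 trip offline.
  N15 sheds 180 MW to N9: 180 each.
    N9: 100+180 = 280 > 140
  N25 sheds 120 MW to N26, N28, N7, N9: 30 each.
    N26: 40+30 = 70 ≤ 90
    N28: 90+30 = 120 ≤ 130
    N7: 60+30 = 90 ≤ 100
    N9: 280+30 = 310 > 140
Round 2 — N9 trips offline.
  N9 sheds 310 MW to N20, N26, N28: 103 each (1 lost).
    N20: 20+103 = 123 > 80
    N26: 70+103 = 173 > 90
    N28: 120+103 = 223 > 130
Round 3 — N20, N26, N28 trip offline.
  N20 sheds 123 MW to N21: 123 each.
    N21: 20+123 = 143 > 100
  N26 sheds 173 MW to N21, N4: 86 each (1 lost).
    N21: 143+86 = 229 > 100
    N4: 10+86 = 96 > 60
  N28 sheds 223 MW to N21, N4: 111 each (1 lost).
    N21: 229+111 = 340 > 100
    N4: 96+111 = 207 > 60
Round 4 — N21, N4 trip offline.
  N21 sheds 340 MW: no online neighbours, lost.
  N4 sheds 207 MW: no online neighbours, lost.
No further trips.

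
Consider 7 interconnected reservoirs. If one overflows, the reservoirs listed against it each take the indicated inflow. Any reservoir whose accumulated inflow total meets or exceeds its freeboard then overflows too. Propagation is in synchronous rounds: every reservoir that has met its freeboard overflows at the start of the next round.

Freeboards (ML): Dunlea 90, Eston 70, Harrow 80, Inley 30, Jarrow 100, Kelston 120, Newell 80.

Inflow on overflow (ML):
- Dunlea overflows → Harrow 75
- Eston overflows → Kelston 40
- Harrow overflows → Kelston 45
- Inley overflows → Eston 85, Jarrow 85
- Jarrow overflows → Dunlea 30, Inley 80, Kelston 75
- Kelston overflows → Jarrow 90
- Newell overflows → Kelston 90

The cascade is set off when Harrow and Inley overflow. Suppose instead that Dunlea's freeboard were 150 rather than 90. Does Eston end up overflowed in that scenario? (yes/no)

yes

With Dunlea's freeboard at 150:
Round 1 — Harrow, Inley overflow (initial).
  Eston: +85 → 85 ≥ 70
  Jarrow: +85 → 85 < 100
  Kelston: +45 → 45 < 120
Round 2 — Eston overflows.
  Kelston: +40 → 85 < 120
No further overflows.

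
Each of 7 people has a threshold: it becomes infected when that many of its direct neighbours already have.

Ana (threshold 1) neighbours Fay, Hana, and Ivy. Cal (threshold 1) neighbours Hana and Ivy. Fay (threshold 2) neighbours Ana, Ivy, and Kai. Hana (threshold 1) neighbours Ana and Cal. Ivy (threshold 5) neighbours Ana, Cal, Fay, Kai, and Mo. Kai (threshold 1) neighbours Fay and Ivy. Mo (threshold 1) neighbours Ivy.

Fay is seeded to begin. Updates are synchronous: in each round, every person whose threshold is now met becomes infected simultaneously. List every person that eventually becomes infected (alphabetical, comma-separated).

Ana, Cal, Fay, Hana, Kai

Round 1 — Fay becomes infected (initial).
Round 2 — checking thresholds:
  Ana: 1 of 3 neighbours ≥ 1, becomes infected.
  Ivy: 1 of 5 neighbours < 5, below threshold.
  Kai: 1 of 2 neighbours ≥ 1, becomes infected.
Round 3 — checking thresholds:
  Hana: 1 of 2 neighbours ≥ 1, becomes infected.
  Ivy: 3 of 5 neighbours < 5, below threshold.
Round 4 — checking thresholds:
  Cal: 1 of 2 neighbours ≥ 1, becomes infected.
  Ivy: 3 of 5 neighbours < 5, below threshold.
Round 5 — no new infections; cascade stops.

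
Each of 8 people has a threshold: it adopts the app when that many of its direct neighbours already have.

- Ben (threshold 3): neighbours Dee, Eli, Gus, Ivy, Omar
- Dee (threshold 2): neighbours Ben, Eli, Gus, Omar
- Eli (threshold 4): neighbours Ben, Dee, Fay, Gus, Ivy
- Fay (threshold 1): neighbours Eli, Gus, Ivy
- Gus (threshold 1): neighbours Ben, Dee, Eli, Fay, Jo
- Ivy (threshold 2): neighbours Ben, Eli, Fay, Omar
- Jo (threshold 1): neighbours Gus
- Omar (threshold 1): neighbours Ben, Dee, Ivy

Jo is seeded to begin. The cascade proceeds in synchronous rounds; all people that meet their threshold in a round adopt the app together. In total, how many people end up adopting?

Round 1 — Jo adopts the app (initial).
Round 2 — checking thresholds:
  Gus: 1 of 5 neighbours ≥ 1, adopts the app.
Round 3 — checking thresholds:
  Ben: 1 of 5 neighbours < 3, below threshold.
  Dee: 1 of 4 neighbours < 2, below threshold.
  Eli: 1 of 5 neighbours < 4, below threshold.
  Fay: 1 of 3 neighbours ≥ 1, adopts the app.
Round 4 — no new adoptions; cascade stops.

3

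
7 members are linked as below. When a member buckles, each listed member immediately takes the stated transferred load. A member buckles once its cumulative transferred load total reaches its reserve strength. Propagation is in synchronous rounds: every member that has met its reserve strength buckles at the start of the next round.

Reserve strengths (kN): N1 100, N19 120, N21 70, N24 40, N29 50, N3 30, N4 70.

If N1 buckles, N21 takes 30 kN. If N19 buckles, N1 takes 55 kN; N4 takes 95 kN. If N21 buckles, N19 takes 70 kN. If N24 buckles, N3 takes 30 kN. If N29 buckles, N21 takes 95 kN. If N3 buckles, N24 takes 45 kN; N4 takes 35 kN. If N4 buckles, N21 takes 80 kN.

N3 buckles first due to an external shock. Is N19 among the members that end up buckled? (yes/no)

Round 1 — N3 buckles (initial).
  N24: +45 → 45 ≥ 40
  N4: +35 → 35 < 70
Round 2 — N24 buckles.
No further bucklings.

no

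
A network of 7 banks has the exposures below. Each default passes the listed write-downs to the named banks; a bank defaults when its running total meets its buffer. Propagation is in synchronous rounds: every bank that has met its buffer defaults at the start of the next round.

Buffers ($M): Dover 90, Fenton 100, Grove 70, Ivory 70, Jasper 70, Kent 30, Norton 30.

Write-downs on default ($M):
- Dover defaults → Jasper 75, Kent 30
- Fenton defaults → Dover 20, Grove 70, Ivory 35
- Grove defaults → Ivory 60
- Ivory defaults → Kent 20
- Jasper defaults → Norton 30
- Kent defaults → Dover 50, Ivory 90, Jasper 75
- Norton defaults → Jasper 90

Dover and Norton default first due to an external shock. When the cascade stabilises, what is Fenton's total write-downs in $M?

0

Round 1 — Dover, Norton default (initial).
  Jasper: +75+90 → 165 ≥ 70
  Kent: +30 → 30 ≥ 30
Round 2 — Jasper, Kent default.
  Ivory: +90 → 90 ≥ 70
Round 3 — Ivory defaults.
No further defaults.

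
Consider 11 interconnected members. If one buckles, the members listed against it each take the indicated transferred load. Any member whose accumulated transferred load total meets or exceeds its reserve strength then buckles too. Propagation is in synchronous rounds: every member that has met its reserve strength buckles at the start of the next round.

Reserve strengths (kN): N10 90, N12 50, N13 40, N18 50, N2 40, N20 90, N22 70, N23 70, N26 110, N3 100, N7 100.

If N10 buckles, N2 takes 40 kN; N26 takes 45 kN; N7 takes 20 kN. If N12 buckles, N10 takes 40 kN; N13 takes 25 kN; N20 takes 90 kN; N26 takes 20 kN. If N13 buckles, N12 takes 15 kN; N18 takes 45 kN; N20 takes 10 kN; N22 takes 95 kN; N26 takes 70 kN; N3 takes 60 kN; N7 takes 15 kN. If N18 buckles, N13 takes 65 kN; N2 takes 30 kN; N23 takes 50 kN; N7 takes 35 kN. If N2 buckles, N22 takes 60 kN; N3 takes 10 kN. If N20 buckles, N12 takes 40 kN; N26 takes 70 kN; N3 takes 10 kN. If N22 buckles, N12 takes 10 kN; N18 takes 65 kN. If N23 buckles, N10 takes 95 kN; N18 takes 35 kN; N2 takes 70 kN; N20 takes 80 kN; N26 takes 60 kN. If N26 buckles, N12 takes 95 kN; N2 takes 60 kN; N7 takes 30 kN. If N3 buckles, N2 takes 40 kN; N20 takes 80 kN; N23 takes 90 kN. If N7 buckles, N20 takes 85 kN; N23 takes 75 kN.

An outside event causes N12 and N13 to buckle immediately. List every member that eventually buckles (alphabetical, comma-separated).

N12, N13, N18, N2, N20, N22, N26

Round 1 — N12, N13 buckle (initial).
  N10: +40 → 40 < 90
  N18: +45 → 45 < 50
  N20: +90+10 → 100 ≥ 90
  N22: +95 → 95 ≥ 70
  N26: +20+70 → 90 < 110
  N3: +60 → 60 < 100
  N7: +15 → 15 < 100
Round 2 — N20, N22 buckle.
  N18: +65 → 110 ≥ 50
  N26: +70 → 160 ≥ 110
  N3: +10 → 70 < 100
Round 3 — N18, N26 buckle.
  N2: +30+60 → 90 ≥ 40
  N23: +50 → 50 < 70
  N7: +35+30 → 80 < 100
Round 4 — N2 buckles.
  N3: +10 → 80 < 100
No further bucklings.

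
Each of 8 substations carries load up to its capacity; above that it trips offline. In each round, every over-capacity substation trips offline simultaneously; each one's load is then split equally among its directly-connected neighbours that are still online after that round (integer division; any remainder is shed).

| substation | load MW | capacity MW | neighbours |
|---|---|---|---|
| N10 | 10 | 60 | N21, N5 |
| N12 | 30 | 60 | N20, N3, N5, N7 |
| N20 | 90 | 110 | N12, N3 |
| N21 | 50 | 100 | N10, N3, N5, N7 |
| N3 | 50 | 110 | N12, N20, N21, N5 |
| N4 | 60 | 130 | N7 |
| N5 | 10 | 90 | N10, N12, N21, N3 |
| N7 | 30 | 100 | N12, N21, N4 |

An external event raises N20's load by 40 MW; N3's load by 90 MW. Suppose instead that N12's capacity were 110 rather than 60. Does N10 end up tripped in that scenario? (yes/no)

With N12's capacity at 110:
Round 1 — N20 at 130 > 110; N3 at 140 > 110. N20, N3 trip offline.
  N20 sheds 130 MW to N12: 130 each.
    N12: 30+130 = 160 > 110
  N3 sheds 140 MW to N12, N21, N5: 46 each (2 lost).
    N12: 160+46 = 206 > 110
    N21: 50+46 = 96 ≤ 100
    N5: 10+46 = 56 ≤ 90
Round 2 — N12 trips offline.
  N12 sheds 206 MW to N5, N7: 103 each.
    N5: 56+103 = 159 > 90
    N7: 30+103 = 133 > 100
Round 3 — N5, N7 trip offline.
  N5 sheds 159 MW to N10, N21: 79 each (1 lost).
    N10: 10+79 = 89 > 60
    N21: 96+79 = 175 > 100
  N7 sheds 133 MW to N21, N4: 66 each (1 lost).
    N21: 175+66 = 241 > 100
    N4: 60+66 = 126 ≤ 130
Round 4 — N10, N21 trip offline.
  N10 sheds 89 MW: no online neighbours, lost.
  N21 sheds 241 MW: no online neighbours, lost.
No further trips.

yes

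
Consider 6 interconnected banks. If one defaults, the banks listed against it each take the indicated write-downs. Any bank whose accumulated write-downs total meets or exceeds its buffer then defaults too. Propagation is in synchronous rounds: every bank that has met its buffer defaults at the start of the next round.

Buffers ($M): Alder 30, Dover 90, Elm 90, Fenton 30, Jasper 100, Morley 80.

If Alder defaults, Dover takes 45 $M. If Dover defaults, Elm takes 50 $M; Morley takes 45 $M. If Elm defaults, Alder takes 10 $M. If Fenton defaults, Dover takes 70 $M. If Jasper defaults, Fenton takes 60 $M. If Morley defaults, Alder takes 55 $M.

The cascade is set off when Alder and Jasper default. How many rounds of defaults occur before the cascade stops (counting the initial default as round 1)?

3

Round 1 — Alder, Jasper default (initial).
  Dover: +45 → 45 < 90
  Fenton: +60 → 60 ≥ 30
Round 2 — Fenton defaults.
  Dover: +70 → 115 ≥ 90
Round 3 — Dover defaults.
  Elm: +50 → 50 < 90
  Morley: +45 → 45 < 80
No further defaults.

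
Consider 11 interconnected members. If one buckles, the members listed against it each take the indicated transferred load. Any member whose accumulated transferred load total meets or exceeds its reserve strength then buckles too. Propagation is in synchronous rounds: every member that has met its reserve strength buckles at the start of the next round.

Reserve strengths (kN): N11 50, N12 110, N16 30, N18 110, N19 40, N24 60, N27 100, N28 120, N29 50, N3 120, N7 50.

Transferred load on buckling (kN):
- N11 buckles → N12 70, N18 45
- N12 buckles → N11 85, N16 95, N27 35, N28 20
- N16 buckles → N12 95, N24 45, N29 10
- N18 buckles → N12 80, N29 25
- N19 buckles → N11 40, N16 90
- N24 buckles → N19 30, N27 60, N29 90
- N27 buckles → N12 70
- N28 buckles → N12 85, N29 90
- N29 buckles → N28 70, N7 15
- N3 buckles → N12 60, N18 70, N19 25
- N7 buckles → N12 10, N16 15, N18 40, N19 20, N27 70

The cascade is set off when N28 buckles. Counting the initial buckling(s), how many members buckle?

2

Round 1 — N28 buckles (initial).
  N12: +85 → 85 < 110
  N29: +90 → 90 ≥ 50
Round 2 — N29 buckles.
  N7: +15 → 15 < 50
No further bucklings.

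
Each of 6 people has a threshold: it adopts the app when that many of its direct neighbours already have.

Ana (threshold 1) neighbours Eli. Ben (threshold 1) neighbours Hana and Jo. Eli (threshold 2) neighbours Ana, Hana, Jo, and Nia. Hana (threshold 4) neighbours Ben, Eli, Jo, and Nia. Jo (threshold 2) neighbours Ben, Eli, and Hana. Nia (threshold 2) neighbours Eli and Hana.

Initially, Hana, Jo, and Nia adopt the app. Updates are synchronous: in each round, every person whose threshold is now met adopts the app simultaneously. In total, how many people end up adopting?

Round 1 — Hana, Jo, Nia adopt the app (initial).
Round 2 — checking thresholds:
  Ben: 2 of 2 neighbours ≥ 1, adopts the app.
  Eli: 3 of 4 neighbours ≥ 2, adopts the app.
Round 3 — checking thresholds:
  Ana: 1 of 1 neighbours ≥ 1, adopts the app.
Round 4 — no new adoptions; cascade stops.

6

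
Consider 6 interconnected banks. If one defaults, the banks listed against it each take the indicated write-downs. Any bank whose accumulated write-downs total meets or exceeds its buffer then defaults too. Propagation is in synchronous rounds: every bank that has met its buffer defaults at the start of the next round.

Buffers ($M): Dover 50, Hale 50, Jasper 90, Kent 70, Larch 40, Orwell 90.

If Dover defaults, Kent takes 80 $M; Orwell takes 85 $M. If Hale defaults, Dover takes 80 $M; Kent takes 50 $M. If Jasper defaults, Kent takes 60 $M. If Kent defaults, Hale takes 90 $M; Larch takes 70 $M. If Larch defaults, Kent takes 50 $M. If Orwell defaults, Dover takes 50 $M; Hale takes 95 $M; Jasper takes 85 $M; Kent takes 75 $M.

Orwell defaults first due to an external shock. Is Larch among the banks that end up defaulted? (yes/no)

Round 1 — Orwell defaults (initial).
  Dover: +50 → 50 ≥ 50
  Hale: +95 → 95 ≥ 50
  Jasper: +85 → 85 < 90
  Kent: +75 → 75 ≥ 70
Round 2 — Dover, Hale, Kent default.
  Larch: +70 → 70 ≥ 40
Round 3 — Larch defaults.
No further defaults.

yes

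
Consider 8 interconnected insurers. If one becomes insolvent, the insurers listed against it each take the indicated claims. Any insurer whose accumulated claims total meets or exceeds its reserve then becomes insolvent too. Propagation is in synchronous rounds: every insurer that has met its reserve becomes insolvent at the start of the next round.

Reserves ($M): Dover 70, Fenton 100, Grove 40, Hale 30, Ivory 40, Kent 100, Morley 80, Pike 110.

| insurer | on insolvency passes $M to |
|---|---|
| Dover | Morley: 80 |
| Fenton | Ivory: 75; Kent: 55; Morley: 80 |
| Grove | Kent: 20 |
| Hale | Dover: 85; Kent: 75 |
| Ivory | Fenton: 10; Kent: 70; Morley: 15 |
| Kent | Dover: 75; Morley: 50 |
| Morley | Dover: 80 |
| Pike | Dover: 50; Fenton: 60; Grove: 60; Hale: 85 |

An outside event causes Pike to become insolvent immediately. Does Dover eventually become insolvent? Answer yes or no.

yes

Round 1 — Pike becomes insolvent (initial).
  Dover: +50 → 50 < 70
  Fenton: +60 → 60 < 100
  Grove: +60 → 60 ≥ 40
  Hale: +85 → 85 ≥ 30
Round 2 — Grove, Hale become insolvent.
  Dover: +85 → 135 ≥ 70
  Kent: +20+75 → 95 < 100
Round 3 — Dover becomes insolvent.
  Morley: +80 → 80 ≥ 80
Round 4 — Morley becomes insolvent.
No further insolvencies.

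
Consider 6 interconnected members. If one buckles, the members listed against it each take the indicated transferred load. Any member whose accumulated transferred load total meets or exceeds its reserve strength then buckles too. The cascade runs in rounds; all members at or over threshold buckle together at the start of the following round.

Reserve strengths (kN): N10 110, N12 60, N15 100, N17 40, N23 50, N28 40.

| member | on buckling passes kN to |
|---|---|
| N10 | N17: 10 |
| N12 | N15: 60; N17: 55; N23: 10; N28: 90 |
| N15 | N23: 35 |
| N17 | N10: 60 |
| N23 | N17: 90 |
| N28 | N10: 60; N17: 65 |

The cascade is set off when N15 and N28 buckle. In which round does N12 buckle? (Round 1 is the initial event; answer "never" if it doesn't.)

never

Round 1 — N15, N28 buckle (initial).
  N10: +60 → 60 < 110
  N17: +65 → 65 ≥ 40
  N23: +35 → 35 < 50
Round 2 — N17 buckles.
  N10: +60 → 120 ≥ 110
Round 3 — N10 buckles.
No further bucklings.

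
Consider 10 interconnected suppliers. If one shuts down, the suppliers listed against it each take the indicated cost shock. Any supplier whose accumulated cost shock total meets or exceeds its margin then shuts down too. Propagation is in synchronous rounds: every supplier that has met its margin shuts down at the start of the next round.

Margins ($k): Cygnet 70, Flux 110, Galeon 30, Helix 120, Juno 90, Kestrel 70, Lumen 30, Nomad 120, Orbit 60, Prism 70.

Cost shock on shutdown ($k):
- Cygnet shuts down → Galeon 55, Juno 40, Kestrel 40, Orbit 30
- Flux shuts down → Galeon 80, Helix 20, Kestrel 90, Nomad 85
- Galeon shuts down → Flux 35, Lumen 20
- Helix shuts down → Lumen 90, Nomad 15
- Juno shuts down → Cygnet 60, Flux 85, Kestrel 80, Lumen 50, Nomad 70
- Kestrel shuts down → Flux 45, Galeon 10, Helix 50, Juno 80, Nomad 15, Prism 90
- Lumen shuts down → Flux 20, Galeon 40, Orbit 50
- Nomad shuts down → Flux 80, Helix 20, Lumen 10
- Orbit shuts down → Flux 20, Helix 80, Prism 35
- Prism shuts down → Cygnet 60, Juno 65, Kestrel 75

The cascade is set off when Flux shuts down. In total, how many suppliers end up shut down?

Round 1 — Flux shuts down (initial).
  Galeon: +80 → 80 ≥ 30
  Helix: +20 → 20 < 120
  Kestrel: +90 → 90 ≥ 70
  Nomad: +85 → 85 < 120
Round 2 — Galeon, Kestrel shut down.
  Helix: +50 → 70 < 120
  Juno: +80 → 80 < 90
  Lumen: +20 → 20 < 30
  Nomad: +15 → 100 < 120
  Prism: +90 → 90 ≥ 70
Round 3 — Prism shuts down.
  Cygnet: +60 → 60 < 70
  Juno: +65 → 145 ≥ 90
Round 4 — Juno shuts down.
  Cygnet: +60 → 120 ≥ 70
  Lumen: +50 → 70 ≥ 30
  Nomad: +70 → 170 ≥ 120
Round 5 — Cygnet, Lumen, Nomad shut down.
  Helix: +20 → 90 < 120
  Orbit: +30+50 → 80 ≥ 60
Round 6 — Orbit shuts down.
  Helix: +80 → 170 ≥ 120
Round 7 — Helix shuts down.
No further shutdowns.

10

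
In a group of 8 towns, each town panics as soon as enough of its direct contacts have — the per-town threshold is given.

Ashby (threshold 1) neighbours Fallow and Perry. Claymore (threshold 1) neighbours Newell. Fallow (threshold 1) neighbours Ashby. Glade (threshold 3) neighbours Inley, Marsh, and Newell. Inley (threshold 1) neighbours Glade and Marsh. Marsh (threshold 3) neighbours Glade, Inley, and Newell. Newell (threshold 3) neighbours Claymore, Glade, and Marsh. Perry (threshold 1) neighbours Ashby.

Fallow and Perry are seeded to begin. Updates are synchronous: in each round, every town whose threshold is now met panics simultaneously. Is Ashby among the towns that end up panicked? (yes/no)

yes

Round 1 — Fallow, Perry panic (initial).
Round 2 — checking thresholds:
  Ashby: 2 of 2 neighbours ≥ 1, panics.
Round 3 — no new panics; cascade stops.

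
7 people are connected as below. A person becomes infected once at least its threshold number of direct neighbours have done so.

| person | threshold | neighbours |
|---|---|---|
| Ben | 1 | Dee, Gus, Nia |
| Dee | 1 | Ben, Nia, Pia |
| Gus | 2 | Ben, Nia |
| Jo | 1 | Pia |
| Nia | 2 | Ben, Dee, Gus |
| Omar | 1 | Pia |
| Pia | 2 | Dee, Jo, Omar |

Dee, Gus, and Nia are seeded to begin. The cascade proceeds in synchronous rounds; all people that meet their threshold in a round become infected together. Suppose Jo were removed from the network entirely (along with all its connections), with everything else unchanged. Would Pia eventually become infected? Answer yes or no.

no

With Jo removed:
Round 1 — Dee, Gus, Nia become infected (initial).
Round 2 — checking thresholds:
  Ben: 3 of 3 neighbours ≥ 1, becomes infected.
  Pia: 1 of 2 neighbours < 2, holds.
Round 3 — no new infections; cascade stops.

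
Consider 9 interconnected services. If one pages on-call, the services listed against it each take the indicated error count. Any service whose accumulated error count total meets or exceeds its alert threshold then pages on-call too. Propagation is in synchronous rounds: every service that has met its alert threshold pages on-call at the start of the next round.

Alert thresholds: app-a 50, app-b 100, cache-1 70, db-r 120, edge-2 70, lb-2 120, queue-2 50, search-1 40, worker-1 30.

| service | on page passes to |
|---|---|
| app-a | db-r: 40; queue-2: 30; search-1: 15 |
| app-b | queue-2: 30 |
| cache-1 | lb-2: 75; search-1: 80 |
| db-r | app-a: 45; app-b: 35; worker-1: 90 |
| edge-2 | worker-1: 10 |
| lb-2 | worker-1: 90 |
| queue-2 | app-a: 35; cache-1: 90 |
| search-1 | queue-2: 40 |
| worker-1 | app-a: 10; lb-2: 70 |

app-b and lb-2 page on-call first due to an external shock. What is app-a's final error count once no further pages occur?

10

Round 1 — app-b, lb-2 page on-call (initial).
  queue-2: +30 → 30 < 50
  worker-1: +90 → 90 ≥ 30
Round 2 — worker-1 pages on-call.
  app-a: +10 → 10 < 50
No further pages.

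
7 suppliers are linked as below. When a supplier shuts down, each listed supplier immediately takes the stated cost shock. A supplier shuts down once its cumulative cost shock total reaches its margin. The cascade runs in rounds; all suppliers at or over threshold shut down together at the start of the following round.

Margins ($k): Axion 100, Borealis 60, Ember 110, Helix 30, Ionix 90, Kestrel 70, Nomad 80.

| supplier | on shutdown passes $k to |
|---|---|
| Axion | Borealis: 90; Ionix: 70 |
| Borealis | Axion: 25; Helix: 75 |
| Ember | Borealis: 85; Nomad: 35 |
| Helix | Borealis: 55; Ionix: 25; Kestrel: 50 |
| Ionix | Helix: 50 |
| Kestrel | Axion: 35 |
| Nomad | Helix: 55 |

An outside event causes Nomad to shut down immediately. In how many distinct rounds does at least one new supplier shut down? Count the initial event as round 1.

2

Round 1 — Nomad shuts down (initial).
  Helix: +55 → 55 ≥ 30
Round 2 — Helix shuts down.
  Borealis: +55 → 55 < 60
  Ionix: +25 → 25 < 90
  Kestrel: +50 → 50 < 70
No further shutdowns.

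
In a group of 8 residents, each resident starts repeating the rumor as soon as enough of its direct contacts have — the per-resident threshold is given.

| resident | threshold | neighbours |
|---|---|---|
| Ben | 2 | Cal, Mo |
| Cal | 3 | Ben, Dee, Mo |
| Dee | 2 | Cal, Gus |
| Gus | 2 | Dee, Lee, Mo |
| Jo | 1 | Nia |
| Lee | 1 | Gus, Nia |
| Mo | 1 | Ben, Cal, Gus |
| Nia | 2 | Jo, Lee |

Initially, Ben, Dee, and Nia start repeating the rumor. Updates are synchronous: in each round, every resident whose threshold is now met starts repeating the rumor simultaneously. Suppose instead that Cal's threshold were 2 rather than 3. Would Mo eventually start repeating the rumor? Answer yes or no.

yes

With Cal's threshold at 2:
Round 1 — Ben, Dee, Nia start repeating the rumor (initial).
Round 2 — checking thresholds:
  Cal: 2 of 3 neighbours ≥ 2, starts repeating the rumor.
  Gus: 1 of 3 neighbours < 2, holds.
  Jo: 1 of 1 neighbours ≥ 1, starts repeating the rumor.
  Lee: 1 of 2 neighbours ≥ 1, starts repeating the rumor.
  Mo: 1 of 3 neighbours ≥ 1, starts repeating the rumor.
Round 3 — checking thresholds:
  Gus: 3 of 3 neighbours ≥ 2, starts repeating the rumor.
Round 4 — no new spreads; cascade stops.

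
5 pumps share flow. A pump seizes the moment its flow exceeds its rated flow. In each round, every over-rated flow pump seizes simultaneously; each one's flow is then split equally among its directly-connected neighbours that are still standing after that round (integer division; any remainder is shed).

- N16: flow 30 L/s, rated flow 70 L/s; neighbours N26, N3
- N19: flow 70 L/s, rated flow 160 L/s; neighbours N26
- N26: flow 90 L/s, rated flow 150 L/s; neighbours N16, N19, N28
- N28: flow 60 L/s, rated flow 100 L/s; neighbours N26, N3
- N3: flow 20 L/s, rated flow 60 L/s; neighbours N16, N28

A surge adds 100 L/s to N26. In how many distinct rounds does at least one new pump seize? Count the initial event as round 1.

3

Round 1 — N26 at 190 > 150. N26 seizes.
  N26 sheds 190 L/s to N16, N19, N28: 63 each (1 lost).
    N16: 30+63 = 93 > 70
    N19: 70+63 = 133 ≤ 160
    N28: 60+63 = 123 > 100
Round 2 — N16, N28 seize.
  N16 sheds 93 L/s to N3: 93 each.
    N3: 20+93 = 113 > 60
  N28 sheds 123 L/s to N3: 123 each.
    N3: 113+123 = 236 > 60
Round 3 — N3 seizes.
  N3 sheds 236 L/s: no online neighbours, lost.
No further seizures.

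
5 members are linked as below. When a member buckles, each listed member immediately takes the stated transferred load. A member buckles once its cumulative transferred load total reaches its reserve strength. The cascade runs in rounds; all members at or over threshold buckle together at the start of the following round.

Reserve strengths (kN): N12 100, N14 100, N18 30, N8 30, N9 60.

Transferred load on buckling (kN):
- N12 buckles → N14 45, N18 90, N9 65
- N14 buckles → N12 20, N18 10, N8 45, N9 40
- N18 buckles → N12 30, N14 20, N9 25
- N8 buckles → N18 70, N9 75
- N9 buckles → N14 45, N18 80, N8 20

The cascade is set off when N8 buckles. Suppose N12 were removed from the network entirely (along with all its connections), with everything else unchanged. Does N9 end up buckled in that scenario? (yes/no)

With N12 removed:
Round 1 — N8 buckles (initial).
  N18: +70 → 70 ≥ 30
  N9: +75 → 75 ≥ 60
Round 2 — N18, N9 buckle.
  N14: +20+45 → 65 < 100
No further bucklings.

yes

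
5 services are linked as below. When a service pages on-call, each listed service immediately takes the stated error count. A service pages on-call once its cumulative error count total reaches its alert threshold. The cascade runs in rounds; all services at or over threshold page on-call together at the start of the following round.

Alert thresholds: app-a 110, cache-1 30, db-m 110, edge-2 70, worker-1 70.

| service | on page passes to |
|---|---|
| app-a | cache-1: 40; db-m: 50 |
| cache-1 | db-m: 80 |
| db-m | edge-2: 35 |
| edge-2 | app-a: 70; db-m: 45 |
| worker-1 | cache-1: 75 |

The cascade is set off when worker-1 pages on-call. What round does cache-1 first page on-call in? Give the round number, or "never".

2

Round 1 — worker-1 pages on-call (initial).
  cache-1: +75 → 75 ≥ 30
Round 2 — cache-1 pages on-call.
  db-m: +80 → 80 < 110
No further pages.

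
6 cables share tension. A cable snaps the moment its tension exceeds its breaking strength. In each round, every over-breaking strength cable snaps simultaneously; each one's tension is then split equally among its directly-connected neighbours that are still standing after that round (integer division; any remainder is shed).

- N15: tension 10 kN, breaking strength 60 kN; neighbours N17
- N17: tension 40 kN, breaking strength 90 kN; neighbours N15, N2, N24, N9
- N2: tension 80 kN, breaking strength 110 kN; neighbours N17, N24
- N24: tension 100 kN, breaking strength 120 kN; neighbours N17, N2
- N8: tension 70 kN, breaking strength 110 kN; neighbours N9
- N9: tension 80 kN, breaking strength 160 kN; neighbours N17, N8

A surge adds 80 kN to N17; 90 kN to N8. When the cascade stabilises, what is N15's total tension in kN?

40

Round 1 — N17 at 120 > 90; N8 at 160 > 110. N17, N8 snap.
  N17 sheds 120 kN to N15, N2, N24, N9: 30 each.
    N15: 10+30 = 40 ≤ 60
    N2: 80+30 = 110 ≤ 110
    N24: 100+30 = 130 > 120
    N9: 80+30 = 110 ≤ 160
  N8 sheds 160 kN to N9: 160 each.
    N9: 110+160 = 270 > 160
Round 2 — N24, N9 snap.
  N24 sheds 130 kN to N2: 130 each.
    N2: 110+130 = 240 > 110
  N9 sheds 270 kN: no online neighbours, lost.
Round 3 — N2 snaps.
  N2 sheds 240 kN: no online neighbours, lost.
No further breaks.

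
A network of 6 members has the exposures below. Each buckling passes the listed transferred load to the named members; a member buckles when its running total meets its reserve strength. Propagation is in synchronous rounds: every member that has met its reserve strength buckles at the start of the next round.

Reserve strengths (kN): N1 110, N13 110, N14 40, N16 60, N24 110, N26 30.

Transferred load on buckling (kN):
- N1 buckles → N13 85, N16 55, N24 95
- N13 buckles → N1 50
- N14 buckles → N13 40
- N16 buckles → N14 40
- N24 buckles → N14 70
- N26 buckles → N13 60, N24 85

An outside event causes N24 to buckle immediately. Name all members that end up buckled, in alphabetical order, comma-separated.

Round 1 — N24 buckles (initial).
  N14: +70 → 70 ≥ 40
Round 2 — N14 buckles.
  N13: +40 → 40 < 110
No further bucklings.

N14, N24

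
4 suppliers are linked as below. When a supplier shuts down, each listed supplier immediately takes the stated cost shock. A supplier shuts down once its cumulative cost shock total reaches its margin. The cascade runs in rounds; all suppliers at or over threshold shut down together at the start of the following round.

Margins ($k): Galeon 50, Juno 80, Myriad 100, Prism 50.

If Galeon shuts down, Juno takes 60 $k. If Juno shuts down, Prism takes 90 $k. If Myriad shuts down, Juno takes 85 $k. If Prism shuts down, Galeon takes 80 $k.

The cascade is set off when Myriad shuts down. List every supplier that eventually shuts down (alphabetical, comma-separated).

Galeon, Juno, Myriad, Prism

Round 1 — Myriad shuts down (initial).
  Juno: +85 → 85 ≥ 80
Round 2 — Juno shuts down.
  Prism: +90 → 90 ≥ 50
Round 3 — Prism shuts down.
  Galeon: +80 → 80 ≥ 50
Round 4 — Galeon shuts down.
No further shutdowns.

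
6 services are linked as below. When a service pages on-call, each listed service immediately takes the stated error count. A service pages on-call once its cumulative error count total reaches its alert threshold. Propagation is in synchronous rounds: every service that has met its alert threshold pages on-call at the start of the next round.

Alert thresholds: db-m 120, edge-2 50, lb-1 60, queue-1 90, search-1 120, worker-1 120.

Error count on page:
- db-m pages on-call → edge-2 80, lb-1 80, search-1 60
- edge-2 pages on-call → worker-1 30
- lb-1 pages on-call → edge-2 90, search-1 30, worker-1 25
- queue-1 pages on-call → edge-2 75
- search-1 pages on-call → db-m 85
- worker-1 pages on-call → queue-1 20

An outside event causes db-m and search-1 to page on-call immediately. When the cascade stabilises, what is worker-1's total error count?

55

Round 1 — db-m, search-1 page on-call (initial).
  edge-2: +80 → 80 ≥ 50
  lb-1: +80 → 80 ≥ 60
Round 2 — edge-2, lb-1 page on-call.
  worker-1: +30+25 → 55 < 120
No further pages.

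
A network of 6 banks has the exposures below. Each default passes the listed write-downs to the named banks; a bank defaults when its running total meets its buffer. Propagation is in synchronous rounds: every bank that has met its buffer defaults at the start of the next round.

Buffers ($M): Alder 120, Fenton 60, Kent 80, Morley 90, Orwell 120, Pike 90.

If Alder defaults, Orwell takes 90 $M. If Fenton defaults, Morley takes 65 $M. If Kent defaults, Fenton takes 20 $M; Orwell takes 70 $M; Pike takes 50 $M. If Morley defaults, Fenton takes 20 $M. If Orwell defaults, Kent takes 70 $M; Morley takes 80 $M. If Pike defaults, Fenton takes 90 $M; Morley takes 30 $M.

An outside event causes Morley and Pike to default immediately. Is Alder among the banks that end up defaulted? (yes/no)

no

Round 1 — Morley, Pike default (initial).
  Fenton: +20+90 → 110 ≥ 60
Round 2 — Fenton defaults.
No further defaults.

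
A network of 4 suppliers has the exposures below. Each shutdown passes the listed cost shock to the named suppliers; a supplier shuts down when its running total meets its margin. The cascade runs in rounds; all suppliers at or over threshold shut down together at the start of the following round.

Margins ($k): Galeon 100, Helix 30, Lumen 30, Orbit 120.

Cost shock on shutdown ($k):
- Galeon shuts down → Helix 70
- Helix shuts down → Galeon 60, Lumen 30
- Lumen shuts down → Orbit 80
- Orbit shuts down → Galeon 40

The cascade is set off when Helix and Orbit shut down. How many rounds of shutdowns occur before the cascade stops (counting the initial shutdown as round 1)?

Round 1 — Helix, Orbit shut down (initial).
  Galeon: +60+40 → 100 ≥ 100
  Lumen: +30 → 30 ≥ 30
Round 2 — Galeon, Lumen shut down.
No further shutdowns.

2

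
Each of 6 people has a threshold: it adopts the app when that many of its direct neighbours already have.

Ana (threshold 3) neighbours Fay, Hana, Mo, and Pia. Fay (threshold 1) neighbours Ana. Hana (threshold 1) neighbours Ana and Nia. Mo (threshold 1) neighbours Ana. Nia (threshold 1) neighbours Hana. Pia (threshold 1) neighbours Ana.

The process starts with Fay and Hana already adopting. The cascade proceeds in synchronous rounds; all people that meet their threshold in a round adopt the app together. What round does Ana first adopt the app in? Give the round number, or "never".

Round 1 — Fay, Hana adopt the app (initial).
Round 2 — checking thresholds:
  Ana: 2 of 4 neighbours < 3, below threshold.
  Nia: 1 of 1 neighbours ≥ 1, adopts the app.
Round 3 — no new adoptions; cascade stops.

never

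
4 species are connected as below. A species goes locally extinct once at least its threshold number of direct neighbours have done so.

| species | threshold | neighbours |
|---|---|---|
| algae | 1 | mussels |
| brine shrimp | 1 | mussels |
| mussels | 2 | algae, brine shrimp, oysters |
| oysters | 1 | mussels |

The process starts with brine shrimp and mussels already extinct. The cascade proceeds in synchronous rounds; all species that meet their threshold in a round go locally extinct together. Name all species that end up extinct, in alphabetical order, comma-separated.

algae, brine shrimp, mussels, oysters

Round 1 — brine shrimp, mussels go locally extinct (initial).
Round 2 — checking thresholds:
  algae: 1 of 1 neighbours ≥ 1, goes locally extinct.
  oysters: 1 of 1 neighbours ≥ 1, goes locally extinct.
Round 3 — no new extinctions; cascade stops.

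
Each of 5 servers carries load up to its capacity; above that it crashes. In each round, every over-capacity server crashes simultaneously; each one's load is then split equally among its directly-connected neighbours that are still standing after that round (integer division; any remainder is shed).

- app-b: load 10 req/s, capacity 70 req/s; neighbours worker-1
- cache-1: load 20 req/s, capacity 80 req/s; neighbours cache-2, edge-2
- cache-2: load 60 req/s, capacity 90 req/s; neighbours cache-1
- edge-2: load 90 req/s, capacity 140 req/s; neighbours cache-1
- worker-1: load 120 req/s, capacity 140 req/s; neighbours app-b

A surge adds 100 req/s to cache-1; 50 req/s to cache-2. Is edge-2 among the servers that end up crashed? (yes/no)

yes

Round 1 — cache-1 at 120 > 80; cache-2 at 110 > 90. cache-1, cache-2 crash.
  cache-1 sheds 120 req/s to edge-2: 120 each.
    edge-2: 90+120 = 210 > 140
  cache-2 sheds 110 req/s: no online neighbours, lost.
Round 2 — edge-2 crashes.
  edge-2 sheds 210 req/s: no online neighbours, lost.
No further crashes.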